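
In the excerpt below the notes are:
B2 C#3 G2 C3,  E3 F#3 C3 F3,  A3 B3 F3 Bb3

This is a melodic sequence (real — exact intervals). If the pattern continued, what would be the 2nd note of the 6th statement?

D5

The unit is 4 notes. Position-2 pitches of the 3 shown cells: C#3, F#3, B3.
Carrying that up a 4th forward: E4 → A4 → D5.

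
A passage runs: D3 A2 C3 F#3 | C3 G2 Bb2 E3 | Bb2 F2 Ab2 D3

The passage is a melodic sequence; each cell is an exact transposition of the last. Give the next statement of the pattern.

Ab2 Eb2 Gb2 C3

The 4-note cells begin on D3, C3, Bb2 — each down a 2nd from the last.
Statement 4 starts on Ab2 and keeps the same exact contour: Ab2 Eb2 Gb2 C3.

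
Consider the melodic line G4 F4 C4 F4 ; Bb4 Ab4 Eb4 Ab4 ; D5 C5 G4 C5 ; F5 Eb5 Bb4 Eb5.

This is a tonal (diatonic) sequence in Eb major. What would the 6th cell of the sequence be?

The 4-note cells begin on G4, Bb4, D5, F5 — each up a 3rd from the last.
Continuing the starts: Ab5 → C6.
Statement 6 starts on C6 and keeps the same diatonic contour: C6 Bb5 F5 Bb5.

C6 Bb5 F5 Bb5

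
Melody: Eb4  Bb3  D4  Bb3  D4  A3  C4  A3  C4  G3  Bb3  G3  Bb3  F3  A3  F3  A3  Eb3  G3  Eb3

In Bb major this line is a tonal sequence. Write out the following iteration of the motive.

G3 D3 F3 D3

Unit = 4 notes; the statements start on Eb4, D4, C4, Bb3, A3, moving down a 2nd each time.
Statement 6 starts on G3 and keeps the same diatonic contour: G3 D3 F3 D3.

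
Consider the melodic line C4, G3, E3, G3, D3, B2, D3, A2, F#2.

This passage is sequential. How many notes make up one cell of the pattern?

3

There are 9 notes; a 3-note unit gives 3 cells:
C4 G3 E3 | G3 D3 B2 | D3 A2 F#2
Each cell is the previous one down a 4th — so the unit is 3 notes.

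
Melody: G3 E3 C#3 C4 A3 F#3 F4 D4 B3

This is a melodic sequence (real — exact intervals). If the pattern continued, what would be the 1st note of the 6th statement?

With 3-note cells, note 1 of each statement runs G3, C4, F4.
Extending up a 4th: Bb4 → Eb5 → Ab5.

Ab5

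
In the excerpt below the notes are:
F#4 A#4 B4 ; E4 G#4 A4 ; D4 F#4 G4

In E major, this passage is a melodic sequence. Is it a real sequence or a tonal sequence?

real

Each cell has the same semitone pattern (4, 1) — intervals are preserved exactly.
And A#4 lies outside E major, so the sequence is real rather than tonal.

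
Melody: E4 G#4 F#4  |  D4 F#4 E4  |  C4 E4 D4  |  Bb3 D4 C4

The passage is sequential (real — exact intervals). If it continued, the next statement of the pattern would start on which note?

Unit = 3 notes; the statements start on E4, D4, C4, Bb3, moving down a 2nd each time.
One more step down a 2nd gives Ab3.

Ab3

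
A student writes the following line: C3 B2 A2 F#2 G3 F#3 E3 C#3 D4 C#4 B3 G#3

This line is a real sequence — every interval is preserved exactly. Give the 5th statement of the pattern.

E5 D#5 C#5 A#4

With a 4-note motive the entries are C3, G3, D4, each up a 5th from the previous.
Carrying on: A4 → E5.
Statement 5 starts on E5 and keeps the same exact contour: E5 D#5 C#5 A#4.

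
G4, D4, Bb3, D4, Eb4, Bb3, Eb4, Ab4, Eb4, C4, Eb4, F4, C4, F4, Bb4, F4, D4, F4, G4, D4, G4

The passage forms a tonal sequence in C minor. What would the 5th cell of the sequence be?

Unit = 7 notes; the statements start on G4, Ab4, Bb4, moving up a 2nd each time.
Carrying on: C5 → D5.
From D5 the diatonic shape gives D5 Ab4 F4 Ab4 Bb4 F4 Bb4.

D5 Ab4 F4 Ab4 Bb4 F4 Bb4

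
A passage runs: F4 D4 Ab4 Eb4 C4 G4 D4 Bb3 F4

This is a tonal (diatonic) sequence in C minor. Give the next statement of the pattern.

C4 Ab3 Eb4

The 3-note cells begin on F4, Eb4, D4 — each down a 2nd from the last.
From C4 the diatonic shape gives C4 Ab3 Eb4.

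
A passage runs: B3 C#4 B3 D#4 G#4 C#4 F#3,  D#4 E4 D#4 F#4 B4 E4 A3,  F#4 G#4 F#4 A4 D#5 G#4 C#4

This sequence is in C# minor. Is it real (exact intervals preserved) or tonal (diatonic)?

Every note is diatonic to C# minor.
Cell 1 has +2 semitones from note 1 to 2, but cell 2 has +1 — the interval quality changes while the contour stays the same, which is the hallmark of a tonal sequence.

tonal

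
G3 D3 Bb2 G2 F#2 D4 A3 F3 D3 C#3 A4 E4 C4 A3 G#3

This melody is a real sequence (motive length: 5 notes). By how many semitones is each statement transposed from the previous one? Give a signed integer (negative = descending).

7

With a 5-note motive the entries are G3, D4, A4, each up a 5th from the previous.
G3 to D4 spans +7 semitones.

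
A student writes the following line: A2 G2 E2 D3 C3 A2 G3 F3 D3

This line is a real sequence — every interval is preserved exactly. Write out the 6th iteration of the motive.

Bb4 Ab4 F4

Unit = 3 notes; the statements start on A2, D3, G3, moving up a 4th each time.
Continuing the starts: C4 → F4 → Bb4.
So cell 6 is Bb4 Ab4 F4.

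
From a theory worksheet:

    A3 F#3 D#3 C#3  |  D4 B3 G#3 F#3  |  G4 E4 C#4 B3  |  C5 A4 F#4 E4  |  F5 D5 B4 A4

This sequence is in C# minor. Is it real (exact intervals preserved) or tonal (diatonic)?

Each cell has the same semitone pattern (-3, -3, -2) — intervals are preserved exactly.
And D4 lies outside C# minor, so the sequence is real rather than tonal.

real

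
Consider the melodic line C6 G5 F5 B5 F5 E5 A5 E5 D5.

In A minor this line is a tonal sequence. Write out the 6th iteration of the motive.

E5 B4 A4

With a 3-note motive the entries are C6, B5, A5, each down a 2nd from the previous.
Carrying on: G5 → F5 → E5.
From E5 the diatonic shape gives E5 B4 A4.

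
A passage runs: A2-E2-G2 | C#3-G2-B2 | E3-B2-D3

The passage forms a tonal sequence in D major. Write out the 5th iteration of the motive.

B3 F#3 A3

Taking 3-note groups, the heads are A2, C#3, E3: the pattern moves up a 3rd.
Continuing the starts: G3 → B3.
From B3 the diatonic shape gives B3 F#3 A3.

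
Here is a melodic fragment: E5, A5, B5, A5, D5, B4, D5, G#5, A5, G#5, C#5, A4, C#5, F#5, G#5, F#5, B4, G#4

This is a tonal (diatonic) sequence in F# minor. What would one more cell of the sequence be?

B4 E5 F#5 E5 A4 F#4

The 6-note cells begin on E5, D5, C#5 — each down a 2nd from the last.
Statement 4 starts on B4 and keeps the same diatonic contour: B4 E5 F#5 E5 A4 F#4.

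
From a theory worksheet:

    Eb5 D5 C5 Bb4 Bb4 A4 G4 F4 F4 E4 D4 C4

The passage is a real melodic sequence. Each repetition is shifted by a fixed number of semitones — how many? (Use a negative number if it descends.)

-5

Taking 4-note groups, the heads are Eb5, Bb4, F4: the pattern moves down a 4th.
Eb5 to Bb4 spans -5 semitones.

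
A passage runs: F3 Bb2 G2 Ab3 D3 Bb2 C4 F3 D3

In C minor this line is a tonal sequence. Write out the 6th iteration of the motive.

Bb4 Eb4 C4

The 3-note cells begin on F3, Ab3, C4 — each up a 3rd from the last.
Continuing the starts: Eb4 → G4 → Bb4.
Statement 6 starts on Bb4 and keeps the same diatonic contour: Bb4 Eb4 C4.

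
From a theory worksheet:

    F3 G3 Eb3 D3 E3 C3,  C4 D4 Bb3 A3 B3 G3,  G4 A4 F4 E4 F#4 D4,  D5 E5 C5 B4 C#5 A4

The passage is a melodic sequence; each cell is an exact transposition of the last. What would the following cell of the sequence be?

Unit = 6 notes; the statements start on F3, C4, G4, D5, moving up a 5th each time.
Statement 5 starts on A5 and keeps the same exact contour: A5 B5 G5 F#5 G#5 E5.

A5 B5 G5 F#5 G#5 E5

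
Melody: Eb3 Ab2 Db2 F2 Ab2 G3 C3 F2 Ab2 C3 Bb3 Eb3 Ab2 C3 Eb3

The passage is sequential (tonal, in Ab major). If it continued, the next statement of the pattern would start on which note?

Db4

The 5-note cells begin on Eb3, G3, Bb3 — each up a 3rd from the last.
One more step up a 3rd gives Db4.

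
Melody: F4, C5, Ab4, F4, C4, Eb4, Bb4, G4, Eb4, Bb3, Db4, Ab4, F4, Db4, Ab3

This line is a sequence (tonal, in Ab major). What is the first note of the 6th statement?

Taking 5-note groups, the heads are F4, Eb4, Db4: the pattern moves down a 2nd.
Extending the heads down a 2nd: C4 → Bb3 → Ab3.

Ab3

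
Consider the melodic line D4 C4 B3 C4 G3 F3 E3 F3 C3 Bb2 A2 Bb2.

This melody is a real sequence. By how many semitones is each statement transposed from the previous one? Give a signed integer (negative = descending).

-7

The 4-note cells begin on D4, G3, C3 — each down a 5th from the last.
D4→G3 is 55 − 62 = -7 semitones.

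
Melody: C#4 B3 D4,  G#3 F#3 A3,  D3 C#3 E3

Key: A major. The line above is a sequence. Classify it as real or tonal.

Every note is diatonic to A major.
Cell 1 has -2 semitones from note 1 to 2, but cell 3 has -1 — the interval quality changes while the contour stays the same, which is the hallmark of a tonal sequence.

tonal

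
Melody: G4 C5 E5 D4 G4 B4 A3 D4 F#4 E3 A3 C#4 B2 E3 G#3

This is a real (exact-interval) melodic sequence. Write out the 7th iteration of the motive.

Unit = 3 notes; the statements start on G4, D4, A3, E3, B2, moving down a 4th each time.
Extending down a 4th: F#2 → C#2.
From C#2 the exact shape gives C#2 F#2 A#2.

C#2 F#2 A#2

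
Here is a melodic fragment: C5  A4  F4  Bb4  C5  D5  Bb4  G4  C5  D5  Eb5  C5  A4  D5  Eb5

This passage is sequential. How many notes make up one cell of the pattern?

15 notes total. Splitting into 3 groups of 5:
C5 A4 F4 Bb4 C5 | D5 Bb4 G4 C5 D5 | Eb5 C5 A4 D5 Eb5
That's a consistent up a 2nd shift per cell, and no other grouping gives one.

5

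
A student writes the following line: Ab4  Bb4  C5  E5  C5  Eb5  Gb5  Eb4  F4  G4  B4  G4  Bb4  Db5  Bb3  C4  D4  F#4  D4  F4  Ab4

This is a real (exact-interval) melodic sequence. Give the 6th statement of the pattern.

G2 A2 B2 D#3 B2 D3 F3

Unit = 7 notes; the statements start on Ab4, Eb4, Bb3, moving down a 4th each time.
Carrying on: F3 → C3 → G2.
Statement 6 starts on G2 and keeps the same exact contour: G2 A2 B2 D#3 B2 D3 F3.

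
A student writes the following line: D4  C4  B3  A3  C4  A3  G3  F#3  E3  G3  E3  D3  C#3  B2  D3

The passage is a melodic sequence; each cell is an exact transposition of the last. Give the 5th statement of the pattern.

Unit = 5 notes; the statements start on D4, A3, E3, moving down a 4th each time.
Carrying on: B2 → F#2.
From F#2 the exact shape gives F#2 E2 D#2 C#2 E2.

F#2 E2 D#2 C#2 E2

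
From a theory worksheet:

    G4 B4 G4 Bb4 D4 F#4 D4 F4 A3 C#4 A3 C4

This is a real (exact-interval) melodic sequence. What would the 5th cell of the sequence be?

Unit = 4 notes; the statements start on G4, D4, A3, moving down a 4th each time.
Carrying on: E3 → B2.
So cell 5 is B2 D#3 B2 D3.

B2 D#3 B2 D3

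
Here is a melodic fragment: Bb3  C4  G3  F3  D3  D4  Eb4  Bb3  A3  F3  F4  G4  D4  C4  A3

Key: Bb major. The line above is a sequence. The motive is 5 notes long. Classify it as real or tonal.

Every note is diatonic to Bb major.
Cell 1 has +2 semitones from note 1 to 2, but cell 2 has +1 — the interval quality changes while the contour stays the same, which is the hallmark of a tonal sequence.

tonal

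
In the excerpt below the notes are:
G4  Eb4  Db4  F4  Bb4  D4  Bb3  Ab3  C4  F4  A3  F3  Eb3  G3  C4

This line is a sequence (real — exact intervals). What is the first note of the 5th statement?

B2

With a 5-note motive the entries are G4, D4, A3, each down a 4th from the previous.
Continuing: E3 → B2. Statement 5 starts on B2.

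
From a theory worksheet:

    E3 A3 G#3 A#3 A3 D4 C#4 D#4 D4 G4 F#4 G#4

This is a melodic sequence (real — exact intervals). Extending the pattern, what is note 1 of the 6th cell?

Grouping in 4s, the 1st note of each cell is E3, A3, D4.
Carrying that up a 4th forward: G4 → C5 → F5.

F5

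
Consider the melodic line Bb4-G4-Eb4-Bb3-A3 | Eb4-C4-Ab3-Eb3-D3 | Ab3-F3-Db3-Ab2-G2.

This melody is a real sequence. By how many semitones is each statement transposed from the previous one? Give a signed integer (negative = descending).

-7

With a 5-note motive the entries are Bb4, Eb4, Ab3, each down a 5th from the previous.
Counting half-steps from Bb4 to Eb4: -7.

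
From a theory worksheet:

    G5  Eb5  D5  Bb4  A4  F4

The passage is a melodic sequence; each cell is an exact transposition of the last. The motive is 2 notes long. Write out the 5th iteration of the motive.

B3 G3

With a 2-note motive the entries are G5, D5, A4, each down a 4th from the previous.
Extending down a 4th: E4 → B3.
Statement 5 starts on B3 and keeps the same exact contour: B3 G3.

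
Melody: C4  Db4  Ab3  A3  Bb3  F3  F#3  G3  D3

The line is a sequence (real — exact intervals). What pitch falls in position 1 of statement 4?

D#3

Grouping in 3s, the 1st note of each cell is C4, A3, F#3.
One more down a 3rd gives D#3.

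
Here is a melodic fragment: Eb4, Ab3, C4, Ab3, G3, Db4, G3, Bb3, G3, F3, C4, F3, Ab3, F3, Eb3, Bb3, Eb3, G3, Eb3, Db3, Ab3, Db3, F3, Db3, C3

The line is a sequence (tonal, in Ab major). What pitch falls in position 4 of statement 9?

G2

The unit is 5 notes. Position-4 pitches of the 5 shown cells: Ab3, G3, F3, Eb3, Db3.
Extending down a 2nd: C3 → Bb2 → Ab2 → G2.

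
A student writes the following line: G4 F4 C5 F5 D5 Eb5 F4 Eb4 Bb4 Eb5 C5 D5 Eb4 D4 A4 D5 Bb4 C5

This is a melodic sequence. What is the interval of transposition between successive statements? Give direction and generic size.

Taking 6-note groups, the heads are G4, F4, Eb4: the pattern moves down a 2nd.
From G4 to F4: down a 2nd.

down a 2nd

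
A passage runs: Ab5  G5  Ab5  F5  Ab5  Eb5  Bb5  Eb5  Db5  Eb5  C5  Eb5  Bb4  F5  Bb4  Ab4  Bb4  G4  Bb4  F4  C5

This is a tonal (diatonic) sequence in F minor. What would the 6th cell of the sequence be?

The 7-note cells begin on Ab5, Eb5, Bb4 — each down a 4th from the last.
Continuing the starts: F4 → C4 → G3.
So cell 6 is G3 F3 G3 Eb3 G3 Db3 Ab3.

G3 F3 G3 Eb3 G3 Db3 Ab3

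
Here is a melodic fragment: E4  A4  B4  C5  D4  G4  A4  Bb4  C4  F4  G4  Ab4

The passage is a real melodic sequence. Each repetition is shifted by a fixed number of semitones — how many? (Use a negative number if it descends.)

-2

Taking 4-note groups, the heads are E4, D4, C4: the pattern moves down a 2nd.
E4→D4 is 62 − 64 = -2 semitones.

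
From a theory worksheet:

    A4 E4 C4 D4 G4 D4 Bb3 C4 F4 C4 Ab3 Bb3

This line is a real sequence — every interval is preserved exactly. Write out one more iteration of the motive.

With a 4-note motive the entries are A4, G4, F4, each down a 2nd from the previous.
So cell 4 is Eb4 Bb3 Gb3 Ab3.

Eb4 Bb3 Gb3 Ab3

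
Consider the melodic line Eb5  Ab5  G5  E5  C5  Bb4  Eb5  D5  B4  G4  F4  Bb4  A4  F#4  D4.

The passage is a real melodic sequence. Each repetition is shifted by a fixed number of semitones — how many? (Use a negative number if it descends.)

The 5-note cells begin on Eb5, Bb4, F4 — each down a 4th from the last.
Eb5→Bb4 is 70 − 75 = -5 semitones.

-5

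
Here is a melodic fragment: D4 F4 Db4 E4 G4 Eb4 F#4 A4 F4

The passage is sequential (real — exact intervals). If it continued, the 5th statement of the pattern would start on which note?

A#4

Taking 3-note groups, the heads are D4, E4, F#4: the pattern moves up a 2nd.
Continuing: G#4 → A#4. Statement 5 starts on A#4.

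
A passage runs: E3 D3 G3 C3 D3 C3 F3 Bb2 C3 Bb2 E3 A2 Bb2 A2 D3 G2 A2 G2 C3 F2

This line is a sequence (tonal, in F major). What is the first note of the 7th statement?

F2

The 4-note cells begin on E3, D3, C3, Bb2, A2 — each down a 2nd from the last.
Extending the heads down a 2nd: G2 → F2.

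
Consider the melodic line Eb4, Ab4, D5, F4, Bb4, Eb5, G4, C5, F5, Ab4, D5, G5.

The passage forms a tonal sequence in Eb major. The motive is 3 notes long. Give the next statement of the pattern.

The 3-note cells begin on Eb4, F4, G4, Ab4 — each up a 2nd from the last.
So cell 5 is Bb4 Eb5 Ab5.

Bb4 Eb5 Ab5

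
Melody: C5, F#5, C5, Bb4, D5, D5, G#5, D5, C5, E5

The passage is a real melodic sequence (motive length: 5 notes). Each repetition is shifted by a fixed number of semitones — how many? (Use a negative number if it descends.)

2

With a 5-note motive the entries are C5, D5, each up a 2nd from the previous.
C5 to D5 spans +2 semitones.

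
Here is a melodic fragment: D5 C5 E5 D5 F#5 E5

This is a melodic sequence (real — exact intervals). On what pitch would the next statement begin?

The 2-note cells begin on D5, E5, F#5 — each up a 2nd from the last.
One more step up a 2nd gives G#5.

G#5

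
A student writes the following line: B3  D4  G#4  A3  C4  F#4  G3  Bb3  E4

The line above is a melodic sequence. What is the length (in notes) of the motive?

9 notes total. Splitting into 3 groups of 3:
B3 D4 G#4 | A3 C4 F#4 | G3 Bb3 E4
Every group is a transposition down a 2nd of the one before; no shorter unit works.

3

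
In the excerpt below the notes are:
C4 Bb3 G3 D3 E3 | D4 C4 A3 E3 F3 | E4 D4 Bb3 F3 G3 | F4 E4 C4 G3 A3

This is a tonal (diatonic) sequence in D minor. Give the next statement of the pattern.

The 5-note cells begin on C4, D4, E4, F4 — each up a 2nd from the last.
So cell 5 is G4 F4 D4 A3 Bb3.

G4 F4 D4 A3 Bb3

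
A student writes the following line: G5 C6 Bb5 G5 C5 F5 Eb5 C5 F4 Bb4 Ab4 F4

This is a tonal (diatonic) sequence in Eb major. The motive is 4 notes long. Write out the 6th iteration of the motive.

With a 4-note motive the entries are G5, C5, F4, each down a 5th from the previous.
Carrying on: Bb3 → Eb3 → Ab2.
So cell 6 is Ab2 D3 C3 Ab2.

Ab2 D3 C3 Ab2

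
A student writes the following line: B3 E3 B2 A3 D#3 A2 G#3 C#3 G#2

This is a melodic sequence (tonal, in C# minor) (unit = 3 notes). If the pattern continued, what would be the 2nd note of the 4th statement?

B2

The unit is 3 notes. Position-2 pitches of the 3 shown cells: E3, D#3, C#3.
One more down a 2nd gives B2.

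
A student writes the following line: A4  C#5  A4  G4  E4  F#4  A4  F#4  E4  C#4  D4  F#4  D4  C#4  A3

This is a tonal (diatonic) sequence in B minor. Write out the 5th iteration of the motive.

G3 B3 G3 F#3 D3

With a 5-note motive the entries are A4, F#4, D4, each down a 3rd from the previous.
Continuing the starts: B3 → G3.
From G3 the diatonic shape gives G3 B3 G3 F#3 D3.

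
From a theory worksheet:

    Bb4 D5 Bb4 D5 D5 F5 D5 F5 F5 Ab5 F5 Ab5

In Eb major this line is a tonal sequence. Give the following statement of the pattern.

Ab5 C6 Ab5 C6

With a 4-note motive the entries are Bb4, D5, F5, each up a 3rd from the previous.
From Ab5 the diatonic shape gives Ab5 C6 Ab5 C6.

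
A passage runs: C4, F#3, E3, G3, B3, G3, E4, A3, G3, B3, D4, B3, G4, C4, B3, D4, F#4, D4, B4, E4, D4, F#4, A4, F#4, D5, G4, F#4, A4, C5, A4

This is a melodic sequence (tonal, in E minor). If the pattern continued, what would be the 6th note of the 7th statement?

E5

The unit is 6 notes. Position-6 pitches of the 5 shown cells: G3, B3, D4, F#4, A4.
Carrying that up a 3rd forward: C5 → E5.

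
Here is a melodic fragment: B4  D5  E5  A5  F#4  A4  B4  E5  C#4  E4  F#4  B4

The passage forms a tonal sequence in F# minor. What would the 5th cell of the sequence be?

Unit = 4 notes; the statements start on B4, F#4, C#4, moving down a 4th each time.
Continuing the starts: G#3 → D3.
Statement 5 starts on D3 and keeps the same diatonic contour: D3 F#3 G#3 C#4.

D3 F#3 G#3 C#4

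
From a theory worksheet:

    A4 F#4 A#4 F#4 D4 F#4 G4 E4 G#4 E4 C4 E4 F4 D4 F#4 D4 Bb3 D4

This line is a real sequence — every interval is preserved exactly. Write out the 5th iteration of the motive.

Taking 6-note groups, the heads are A4, G4, F4: the pattern moves down a 2nd.
Extending down a 2nd: Eb4 → Db4.
So cell 5 is Db4 Bb3 D4 Bb3 Gb3 Bb3.

Db4 Bb3 D4 Bb3 Gb3 Bb3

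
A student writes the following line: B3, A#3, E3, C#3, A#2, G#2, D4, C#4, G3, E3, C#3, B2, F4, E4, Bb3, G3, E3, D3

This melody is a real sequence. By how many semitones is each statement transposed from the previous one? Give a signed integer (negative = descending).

3

The 6-note cells begin on B3, D4, F4 — each up a 3rd from the last.
B3→D4 is 62 − 59 = 3 semitones.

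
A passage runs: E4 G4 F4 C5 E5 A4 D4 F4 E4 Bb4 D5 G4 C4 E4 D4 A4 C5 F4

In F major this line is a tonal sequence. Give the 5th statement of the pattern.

Unit = 6 notes; the statements start on E4, D4, C4, moving down a 2nd each time.
Continuing the starts: Bb3 → A3.
From A3 the diatonic shape gives A3 C4 Bb3 F4 A4 D4.

A3 C4 Bb3 F4 A4 D4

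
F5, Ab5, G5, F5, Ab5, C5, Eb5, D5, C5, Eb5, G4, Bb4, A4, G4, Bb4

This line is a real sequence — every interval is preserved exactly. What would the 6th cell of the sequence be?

Taking 5-note groups, the heads are F5, C5, G4: the pattern moves down a 4th.
Carrying on: D4 → A3 → E3.
From E3 the exact shape gives E3 G3 F#3 E3 G3.

E3 G3 F#3 E3 G3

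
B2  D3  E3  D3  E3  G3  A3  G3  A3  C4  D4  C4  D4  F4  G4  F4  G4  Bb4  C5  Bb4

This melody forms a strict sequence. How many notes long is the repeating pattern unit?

20 notes total. Splitting into 5 groups of 4:
B2 D3 E3 D3 | E3 G3 A3 G3 | A3 C4 D4 C4 | D4 F4 G4 F4 | G4 Bb4 C5 Bb4
Every group is a transposition up a 4th of the one before; no shorter unit works.

4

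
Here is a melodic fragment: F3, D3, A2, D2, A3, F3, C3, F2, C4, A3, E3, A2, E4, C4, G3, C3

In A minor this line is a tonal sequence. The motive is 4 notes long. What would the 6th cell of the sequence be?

B4 G4 D4 G3

Unit = 4 notes; the statements start on F3, A3, C4, E4, moving up a 3rd each time.
Carrying on: G4 → B4.
From B4 the diatonic shape gives B4 G4 D4 G3.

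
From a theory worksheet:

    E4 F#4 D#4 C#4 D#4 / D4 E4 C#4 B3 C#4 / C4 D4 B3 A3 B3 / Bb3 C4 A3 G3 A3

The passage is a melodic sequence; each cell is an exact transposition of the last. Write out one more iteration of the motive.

Ab3 Bb3 G3 F3 G3

Taking 5-note groups, the heads are E4, D4, C4, Bb3: the pattern moves down a 2nd.
From Ab3 the exact shape gives Ab3 Bb3 G3 F3 G3.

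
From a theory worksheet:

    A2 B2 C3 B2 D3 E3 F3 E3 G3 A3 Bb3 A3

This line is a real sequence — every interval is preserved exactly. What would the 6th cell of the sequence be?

Bb4 C5 Db5 C5

Unit = 4 notes; the statements start on A2, D3, G3, moving up a 4th each time.
Carrying on: C4 → F4 → Bb4.
So cell 6 is Bb4 C5 Db5 C5.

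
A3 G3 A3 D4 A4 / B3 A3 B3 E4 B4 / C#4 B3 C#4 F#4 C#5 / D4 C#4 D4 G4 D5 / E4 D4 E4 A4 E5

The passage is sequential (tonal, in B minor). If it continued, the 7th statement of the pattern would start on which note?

G4

With a 5-note motive the entries are A3, B3, C#4, D4, E4, each up a 2nd from the previous.
Extending the heads up a 2nd: F#4 → G4.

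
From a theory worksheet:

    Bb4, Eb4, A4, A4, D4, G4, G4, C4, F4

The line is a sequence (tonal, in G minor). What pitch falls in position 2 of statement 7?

F3

Grouping in 3s, the 2nd note of each cell is Eb4, D4, C4.
Extending down a 2nd: Bb3 → A3 → G3 → F3.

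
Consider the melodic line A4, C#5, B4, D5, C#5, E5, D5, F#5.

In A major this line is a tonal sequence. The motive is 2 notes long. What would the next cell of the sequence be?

E5 G#5

Taking 2-note groups, the heads are A4, B4, C#5, D5: the pattern moves up a 2nd.
So cell 5 is E5 G#5.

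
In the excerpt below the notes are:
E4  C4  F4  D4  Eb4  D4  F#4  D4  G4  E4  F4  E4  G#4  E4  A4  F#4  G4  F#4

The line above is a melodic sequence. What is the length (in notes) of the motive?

6

18 notes total. Splitting into 3 groups of 6:
E4 C4 F4 D4 Eb4 D4 | F#4 D4 G4 E4 F4 E4 | G#4 E4 A4 F#4 G4 F#4
Each cell is the previous one up a 2nd — so the unit is 6 notes.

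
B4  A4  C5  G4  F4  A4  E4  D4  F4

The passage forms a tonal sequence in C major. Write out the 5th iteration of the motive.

A3 G3 B3

The 3-note cells begin on B4, G4, E4 — each down a 3rd from the last.
Carrying on: C4 → A3.
From A3 the diatonic shape gives A3 G3 B3.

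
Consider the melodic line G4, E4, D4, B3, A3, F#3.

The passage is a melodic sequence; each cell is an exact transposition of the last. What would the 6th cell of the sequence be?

F#2 D#2

Unit = 2 notes; the statements start on G4, D4, A3, moving down a 4th each time.
Extending down a 4th: E3 → B2 → F#2.
So cell 6 is F#2 D#2.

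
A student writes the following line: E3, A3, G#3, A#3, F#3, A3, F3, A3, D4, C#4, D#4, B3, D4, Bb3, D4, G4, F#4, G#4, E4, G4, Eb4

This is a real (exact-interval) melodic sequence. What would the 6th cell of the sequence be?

F5 Bb5 A5 B5 G5 Bb5 Gb5

The 7-note cells begin on E3, A3, D4 — each up a 4th from the last.
Extending up a 4th: G4 → C5 → F5.
From F5 the exact shape gives F5 Bb5 A5 B5 G5 Bb5 Gb5.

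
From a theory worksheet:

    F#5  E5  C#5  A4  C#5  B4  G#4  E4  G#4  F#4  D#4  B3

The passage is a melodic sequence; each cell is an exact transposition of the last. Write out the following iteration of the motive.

D#4 C#4 A#3 F#3

Taking 4-note groups, the heads are F#5, C#5, G#4: the pattern moves down a 4th.
From D#4 the exact shape gives D#4 C#4 A#3 F#3.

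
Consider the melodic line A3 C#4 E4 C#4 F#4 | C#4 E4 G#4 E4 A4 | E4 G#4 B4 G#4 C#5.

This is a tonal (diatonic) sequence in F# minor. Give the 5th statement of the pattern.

Unit = 5 notes; the statements start on A3, C#4, E4, moving up a 3rd each time.
Continuing the starts: G#4 → B4.
Statement 5 starts on B4 and keeps the same diatonic contour: B4 D5 F#5 D5 G#5.

B4 D5 F#5 D5 G#5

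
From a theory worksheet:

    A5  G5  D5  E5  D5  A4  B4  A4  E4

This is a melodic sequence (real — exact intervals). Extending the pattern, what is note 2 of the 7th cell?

C#3

The unit is 3 notes. Position-2 pitches of the 3 shown cells: G5, D5, A4.
Carrying that down a 4th forward: E4 → B3 → F#3 → C#3.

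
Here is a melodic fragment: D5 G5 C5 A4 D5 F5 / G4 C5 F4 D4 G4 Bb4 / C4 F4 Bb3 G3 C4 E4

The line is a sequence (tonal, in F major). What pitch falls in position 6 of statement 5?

Grouping in 6s, the 6th note of each cell is F5, Bb4, E4.
Extending down a 5th: A3 → D3.

D3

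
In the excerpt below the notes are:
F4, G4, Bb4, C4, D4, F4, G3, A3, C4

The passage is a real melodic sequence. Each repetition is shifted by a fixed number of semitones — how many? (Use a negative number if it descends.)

-5

Taking 3-note groups, the heads are F4, C4, G3: the pattern moves down a 4th.
Counting half-steps from F4 to C4: -5.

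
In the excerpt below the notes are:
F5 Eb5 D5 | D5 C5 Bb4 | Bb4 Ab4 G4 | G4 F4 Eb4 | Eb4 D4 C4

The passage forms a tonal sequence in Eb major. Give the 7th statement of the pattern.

Unit = 3 notes; the statements start on F5, D5, Bb4, G4, Eb4, moving down a 3rd each time.
Carrying on: C4 → Ab3.
So cell 7 is Ab3 G3 F3.

Ab3 G3 F3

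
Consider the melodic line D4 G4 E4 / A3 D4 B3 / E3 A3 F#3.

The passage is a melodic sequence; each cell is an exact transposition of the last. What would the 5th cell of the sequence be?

The 3-note cells begin on D4, A3, E3 — each down a 4th from the last.
Extending down a 4th: B2 → F#2.
Statement 5 starts on F#2 and keeps the same exact contour: F#2 B2 G#2.

F#2 B2 G#2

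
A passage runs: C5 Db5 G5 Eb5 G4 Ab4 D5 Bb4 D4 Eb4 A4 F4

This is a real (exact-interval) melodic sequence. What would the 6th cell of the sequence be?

B2 C3 F#3 D3

With a 4-note motive the entries are C5, G4, D4, each down a 4th from the previous.
Carrying on: A3 → E3 → B2.
So cell 6 is B2 C3 F#3 D3.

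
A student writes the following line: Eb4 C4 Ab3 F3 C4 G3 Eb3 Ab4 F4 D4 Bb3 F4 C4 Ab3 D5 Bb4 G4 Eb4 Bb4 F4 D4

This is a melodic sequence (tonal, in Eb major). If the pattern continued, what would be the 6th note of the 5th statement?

Grouping in 7s, the 6th note of each cell is G3, C4, F4.
Extending up a 4th: Bb4 → Eb5.

Eb5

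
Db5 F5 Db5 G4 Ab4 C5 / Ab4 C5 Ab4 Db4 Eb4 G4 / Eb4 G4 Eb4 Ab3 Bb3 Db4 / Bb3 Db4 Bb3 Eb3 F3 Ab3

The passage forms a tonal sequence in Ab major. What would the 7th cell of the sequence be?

G2 Bb2 G2 C2 Db2 F2

Unit = 6 notes; the statements start on Db5, Ab4, Eb4, Bb3, moving down a 4th each time.
Carrying on: F3 → C3 → G2.
So cell 7 is G2 Bb2 G2 C2 Db2 F2.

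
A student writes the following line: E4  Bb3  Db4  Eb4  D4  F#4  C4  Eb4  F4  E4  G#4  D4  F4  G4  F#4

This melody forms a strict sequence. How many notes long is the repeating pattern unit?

5

There are 15 notes; a 5-note unit gives 3 cells:
E4 Bb3 Db4 Eb4 D4 | F#4 C4 Eb4 F4 E4 | G#4 D4 F4 G4 F#4
That's a consistent up a 2nd shift per cell, and no other grouping gives one.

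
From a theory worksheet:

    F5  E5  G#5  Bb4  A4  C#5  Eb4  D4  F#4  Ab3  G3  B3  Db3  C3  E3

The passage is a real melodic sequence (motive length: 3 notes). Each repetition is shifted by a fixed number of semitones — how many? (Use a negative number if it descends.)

The 3-note cells begin on F5, Bb4, Eb4, Ab3, Db3 — each down a 5th from the last.
F5 to Bb4 spans -7 semitones.

-7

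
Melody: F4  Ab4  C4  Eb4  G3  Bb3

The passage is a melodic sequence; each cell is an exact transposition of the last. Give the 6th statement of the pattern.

With a 2-note motive the entries are F4, C4, G3, each down a 4th from the previous.
Carrying on: D3 → A2 → E2.
From E2 the exact shape gives E2 G2.

E2 G2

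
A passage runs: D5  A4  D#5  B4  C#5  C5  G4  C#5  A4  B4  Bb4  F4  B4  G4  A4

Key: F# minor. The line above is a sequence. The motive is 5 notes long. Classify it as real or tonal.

Each cell has the same semitone pattern (-5, 6, -4, 2) — intervals are preserved exactly.
And D#5 lies outside F# minor, so the sequence is real rather than tonal.

real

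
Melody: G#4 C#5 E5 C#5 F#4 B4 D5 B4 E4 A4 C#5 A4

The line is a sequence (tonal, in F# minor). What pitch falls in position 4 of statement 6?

Grouping in 4s, the 4th note of each cell is C#5, B4, A4.
Extending down a 2nd: G#4 → F#4 → E4.

E4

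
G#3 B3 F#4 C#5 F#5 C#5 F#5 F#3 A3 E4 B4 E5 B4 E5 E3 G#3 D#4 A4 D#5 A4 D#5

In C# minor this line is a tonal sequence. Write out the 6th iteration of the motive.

B2 D#3 A3 E4 A4 E4 A4

Unit = 7 notes; the statements start on G#3, F#3, E3, moving down a 2nd each time.
Carrying on: D#3 → C#3 → B2.
So cell 6 is B2 D#3 A3 E4 A4 E4 A4.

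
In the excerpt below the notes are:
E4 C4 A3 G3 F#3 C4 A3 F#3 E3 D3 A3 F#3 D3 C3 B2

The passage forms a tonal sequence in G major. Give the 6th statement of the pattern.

B2 G2 E2 D2 C2

The 5-note cells begin on E4, C4, A3 — each down a 3rd from the last.
Continuing the starts: F#3 → D3 → B2.
From B2 the diatonic shape gives B2 G2 E2 D2 C2.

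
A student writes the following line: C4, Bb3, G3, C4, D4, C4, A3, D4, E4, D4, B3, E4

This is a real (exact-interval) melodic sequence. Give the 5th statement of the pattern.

G#4 F#4 D#4 G#4

Unit = 4 notes; the statements start on C4, D4, E4, moving up a 2nd each time.
Continuing the starts: F#4 → G#4.
Statement 5 starts on G#4 and keeps the same exact contour: G#4 F#4 D#4 G#4.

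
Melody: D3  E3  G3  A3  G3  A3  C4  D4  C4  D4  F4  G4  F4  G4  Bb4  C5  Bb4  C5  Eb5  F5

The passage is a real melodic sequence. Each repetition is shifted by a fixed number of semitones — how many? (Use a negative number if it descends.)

5

The 4-note cells begin on D3, G3, C4, F4, Bb4 — each up a 4th from the last.
D3 to G3 spans +5 semitones.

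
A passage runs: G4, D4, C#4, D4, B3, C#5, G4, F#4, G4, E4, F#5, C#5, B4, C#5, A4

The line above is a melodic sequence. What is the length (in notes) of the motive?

5

There are 15 notes; a 5-note unit gives 3 cells:
G4 D4 C#4 D4 B3 | C#5 G4 F#4 G4 E4 | F#5 C#5 B4 C#5 A4
Every group is a transposition up a 4th of the one before; no shorter unit works.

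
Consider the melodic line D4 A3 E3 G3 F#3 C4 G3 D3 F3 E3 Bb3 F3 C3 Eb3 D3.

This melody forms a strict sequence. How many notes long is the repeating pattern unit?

5

Try groups of 5 (3 cells in 15 notes):
D4 A3 E3 G3 F#3 | C4 G3 D3 F3 E3 | Bb3 F3 C3 Eb3 D3
Every group is a transposition down a 2nd of the one before; no shorter unit works.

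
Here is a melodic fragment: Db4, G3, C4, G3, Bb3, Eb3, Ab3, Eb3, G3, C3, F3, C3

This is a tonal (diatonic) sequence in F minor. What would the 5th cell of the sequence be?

C3 F2 Bb2 F2

Unit = 4 notes; the statements start on Db4, Bb3, G3, moving down a 3rd each time.
Extending down a 3rd: Eb3 → C3.
Statement 5 starts on C3 and keeps the same diatonic contour: C3 F2 Bb2 F2.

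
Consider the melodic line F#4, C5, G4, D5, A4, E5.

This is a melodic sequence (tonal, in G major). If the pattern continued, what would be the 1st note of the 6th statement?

D5

The unit is 2 notes. Position-1 pitches of the 3 shown cells: F#4, G4, A4.
Extending up a 2nd: B4 → C5 → D5.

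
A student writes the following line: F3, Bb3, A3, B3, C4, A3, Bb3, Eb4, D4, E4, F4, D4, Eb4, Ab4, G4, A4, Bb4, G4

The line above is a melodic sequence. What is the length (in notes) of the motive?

Try groups of 6 (3 cells in 18 notes):
F3 Bb3 A3 B3 C4 A3 | Bb3 Eb4 D4 E4 F4 D4 | Eb4 Ab4 G4 A4 Bb4 G4
Each cell is the previous one up a 4th — so the unit is 6 notes.

6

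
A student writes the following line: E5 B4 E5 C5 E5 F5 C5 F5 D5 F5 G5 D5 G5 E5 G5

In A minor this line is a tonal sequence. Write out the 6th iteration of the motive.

C6 G5 C6 A5 C6

The 5-note cells begin on E5, F5, G5 — each up a 2nd from the last.
Continuing the starts: A5 → B5 → C6.
From C6 the diatonic shape gives C6 G5 C6 A5 C6.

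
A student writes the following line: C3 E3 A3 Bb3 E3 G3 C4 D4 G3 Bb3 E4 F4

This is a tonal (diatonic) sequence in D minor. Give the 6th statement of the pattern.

F4 A4 D5 E5

Unit = 4 notes; the statements start on C3, E3, G3, moving up a 3rd each time.
Continuing the starts: Bb3 → D4 → F4.
From F4 the diatonic shape gives F4 A4 D5 E5.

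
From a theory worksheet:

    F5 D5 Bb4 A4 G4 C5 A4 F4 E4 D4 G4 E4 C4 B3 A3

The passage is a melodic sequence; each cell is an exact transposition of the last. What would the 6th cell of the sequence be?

E3 C#3 A2 G#2 F#2

Unit = 5 notes; the statements start on F5, C5, G4, moving down a 4th each time.
Carrying on: D4 → A3 → E3.
From E3 the exact shape gives E3 C#3 A2 G#2 F#2.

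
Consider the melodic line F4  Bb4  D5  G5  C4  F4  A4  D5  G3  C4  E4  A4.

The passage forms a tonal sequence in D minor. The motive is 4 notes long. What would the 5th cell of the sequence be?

A2 D3 F3 Bb3

Unit = 4 notes; the statements start on F4, C4, G3, moving down a 4th each time.
Carrying on: D3 → A2.
Statement 5 starts on A2 and keeps the same diatonic contour: A2 D3 F3 Bb3.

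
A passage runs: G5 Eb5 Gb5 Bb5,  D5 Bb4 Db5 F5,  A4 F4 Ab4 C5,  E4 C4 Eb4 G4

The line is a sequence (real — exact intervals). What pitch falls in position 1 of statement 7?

With 4-note cells, note 1 of each statement runs G5, D5, A4, E4.
Extending down a 4th: B3 → F#3 → C#3.

C#3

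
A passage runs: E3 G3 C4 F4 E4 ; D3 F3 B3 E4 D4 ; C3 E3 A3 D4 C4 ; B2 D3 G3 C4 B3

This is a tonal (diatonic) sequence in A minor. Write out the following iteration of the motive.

A2 C3 F3 B3 A3

Taking 5-note groups, the heads are E3, D3, C3, B2: the pattern moves down a 2nd.
So cell 5 is A2 C3 F3 B3 A3.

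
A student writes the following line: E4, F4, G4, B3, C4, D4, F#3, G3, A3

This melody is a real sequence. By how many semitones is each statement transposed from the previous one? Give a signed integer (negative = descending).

The 3-note cells begin on E4, B3, F#3 — each down a 4th from the last.
Counting half-steps from E4 to B3: -5.

-5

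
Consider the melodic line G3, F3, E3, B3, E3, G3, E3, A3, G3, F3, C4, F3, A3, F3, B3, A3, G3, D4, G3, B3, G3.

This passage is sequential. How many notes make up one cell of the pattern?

Try groups of 7 (3 cells in 21 notes):
G3 F3 E3 B3 E3 G3 E3 | A3 G3 F3 C4 F3 A3 F3 | B3 A3 G3 D4 G3 B3 G3
Each cell is the previous one up a 2nd — so the unit is 7 notes.

7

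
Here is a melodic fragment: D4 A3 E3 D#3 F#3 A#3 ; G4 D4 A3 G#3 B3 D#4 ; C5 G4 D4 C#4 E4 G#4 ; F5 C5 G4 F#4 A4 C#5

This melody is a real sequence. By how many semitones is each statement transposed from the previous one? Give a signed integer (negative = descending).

5

With a 6-note motive the entries are D4, G4, C5, F5, each up a 4th from the previous.
Counting half-steps from D4 to G4: 5.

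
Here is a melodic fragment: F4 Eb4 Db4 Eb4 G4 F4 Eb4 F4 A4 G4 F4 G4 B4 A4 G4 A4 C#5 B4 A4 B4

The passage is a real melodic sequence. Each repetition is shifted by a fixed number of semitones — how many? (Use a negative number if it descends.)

The 4-note cells begin on F4, G4, A4, B4, C#5 — each up a 2nd from the last.
F4 to G4 spans +2 semitones.

2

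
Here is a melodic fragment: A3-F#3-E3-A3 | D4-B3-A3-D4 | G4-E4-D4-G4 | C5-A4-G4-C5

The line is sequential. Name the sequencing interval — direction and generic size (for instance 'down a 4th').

up a 4th

Taking 4-note groups, the heads are A3, D4, G4, C5: the pattern moves up a 4th.
A3 to D4 is up a 4th.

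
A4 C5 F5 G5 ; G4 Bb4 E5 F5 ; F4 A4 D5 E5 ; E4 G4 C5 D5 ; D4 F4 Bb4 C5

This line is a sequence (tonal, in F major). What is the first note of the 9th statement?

Taking 4-note groups, the heads are A4, G4, F4, E4, D4: the pattern moves down a 2nd.
Continuing: C4 → Bb3 → A3 → G3. Statement 9 starts on G3.

G3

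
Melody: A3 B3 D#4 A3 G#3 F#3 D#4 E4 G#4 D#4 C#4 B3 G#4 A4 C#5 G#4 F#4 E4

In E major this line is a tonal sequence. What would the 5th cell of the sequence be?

F#5 G#5 B5 F#5 E5 D#5

The 6-note cells begin on A3, D#4, G#4 — each up a 4th from the last.
Carrying on: C#5 → F#5.
So cell 5 is F#5 G#5 B5 F#5 E5 D#5.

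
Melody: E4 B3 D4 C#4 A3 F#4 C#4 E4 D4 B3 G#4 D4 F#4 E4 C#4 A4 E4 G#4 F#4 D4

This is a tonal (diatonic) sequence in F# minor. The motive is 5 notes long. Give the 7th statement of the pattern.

Unit = 5 notes; the statements start on E4, F#4, G#4, A4, moving up a 2nd each time.
Continuing the starts: B4 → C#5 → D5.
From D5 the diatonic shape gives D5 A4 C#5 B4 G#4.

D5 A4 C#5 B4 G#4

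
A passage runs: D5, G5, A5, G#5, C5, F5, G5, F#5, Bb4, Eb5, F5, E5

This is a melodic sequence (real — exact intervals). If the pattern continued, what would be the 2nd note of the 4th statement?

Db5

With 4-note cells, note 2 of each statement runs G5, F5, Eb5.
From Eb5, down a 2nd gives Db5.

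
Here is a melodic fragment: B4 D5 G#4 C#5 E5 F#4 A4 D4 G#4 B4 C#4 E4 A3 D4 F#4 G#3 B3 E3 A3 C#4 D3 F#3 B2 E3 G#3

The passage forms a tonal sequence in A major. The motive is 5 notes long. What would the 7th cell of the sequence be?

The 5-note cells begin on B4, F#4, C#4, G#3, D3 — each down a 4th from the last.
Carrying on: A2 → E2.
Statement 7 starts on E2 and keeps the same diatonic contour: E2 G#2 C#2 F#2 A2.

E2 G#2 C#2 F#2 A2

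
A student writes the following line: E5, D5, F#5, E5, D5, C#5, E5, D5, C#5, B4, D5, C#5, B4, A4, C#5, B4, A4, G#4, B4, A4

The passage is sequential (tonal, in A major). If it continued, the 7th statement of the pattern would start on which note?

F#4

Taking 4-note groups, the heads are E5, D5, C#5, B4, A4: the pattern moves down a 2nd.
Extending the heads down a 2nd: G#4 → F#4.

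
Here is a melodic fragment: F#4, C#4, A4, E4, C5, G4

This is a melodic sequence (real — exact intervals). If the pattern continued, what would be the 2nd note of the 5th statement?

Grouping in 2s, the 2nd note of each cell is C#4, E4, G4.
Each moves up a 3rd. Continuing: Bb4 → Db5.

Db5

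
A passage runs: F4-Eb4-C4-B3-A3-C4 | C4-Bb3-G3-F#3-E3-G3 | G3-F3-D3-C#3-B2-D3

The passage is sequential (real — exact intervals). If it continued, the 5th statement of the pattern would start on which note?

Taking 6-note groups, the heads are F4, C4, G3: the pattern moves down a 4th.
Continuing: D3 → A2. Statement 5 starts on A2.

A2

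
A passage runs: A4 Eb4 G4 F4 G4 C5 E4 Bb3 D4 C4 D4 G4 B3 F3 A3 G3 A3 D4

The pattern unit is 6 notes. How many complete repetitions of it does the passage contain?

18 notes in groups of 6 gives 18/6 = 3 statements.
Starts: A4, E4, B3 — each down a 4th.

3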